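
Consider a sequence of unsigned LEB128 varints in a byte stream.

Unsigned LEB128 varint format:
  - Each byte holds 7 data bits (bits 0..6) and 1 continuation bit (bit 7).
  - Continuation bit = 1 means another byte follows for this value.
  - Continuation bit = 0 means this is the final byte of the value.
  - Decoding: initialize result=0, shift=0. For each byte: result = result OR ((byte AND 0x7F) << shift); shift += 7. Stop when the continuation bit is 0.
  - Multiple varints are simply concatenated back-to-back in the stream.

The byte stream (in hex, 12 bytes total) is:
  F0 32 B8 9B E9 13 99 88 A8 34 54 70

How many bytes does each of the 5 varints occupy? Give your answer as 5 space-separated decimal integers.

  byte[0]=0xF0 cont=1 payload=0x70=112: acc |= 112<<0 -> acc=112 shift=7
  byte[1]=0x32 cont=0 payload=0x32=50: acc |= 50<<7 -> acc=6512 shift=14 [end]
Varint 1: bytes[0:2] = F0 32 -> value 6512 (2 byte(s))
  byte[2]=0xB8 cont=1 payload=0x38=56: acc |= 56<<0 -> acc=56 shift=7
  byte[3]=0x9B cont=1 payload=0x1B=27: acc |= 27<<7 -> acc=3512 shift=14
  byte[4]=0xE9 cont=1 payload=0x69=105: acc |= 105<<14 -> acc=1723832 shift=21
  byte[5]=0x13 cont=0 payload=0x13=19: acc |= 19<<21 -> acc=41569720 shift=28 [end]
Varint 2: bytes[2:6] = B8 9B E9 13 -> value 41569720 (4 byte(s))
  byte[6]=0x99 cont=1 payload=0x19=25: acc |= 25<<0 -> acc=25 shift=7
  byte[7]=0x88 cont=1 payload=0x08=8: acc |= 8<<7 -> acc=1049 shift=14
  byte[8]=0xA8 cont=1 payload=0x28=40: acc |= 40<<14 -> acc=656409 shift=21
  byte[9]=0x34 cont=0 payload=0x34=52: acc |= 52<<21 -> acc=109708313 shift=28 [end]
Varint 3: bytes[6:10] = 99 88 A8 34 -> value 109708313 (4 byte(s))
  byte[10]=0x54 cont=0 payload=0x54=84: acc |= 84<<0 -> acc=84 shift=7 [end]
Varint 4: bytes[10:11] = 54 -> value 84 (1 byte(s))
  byte[11]=0x70 cont=0 payload=0x70=112: acc |= 112<<0 -> acc=112 shift=7 [end]
Varint 5: bytes[11:12] = 70 -> value 112 (1 byte(s))

Answer: 2 4 4 1 1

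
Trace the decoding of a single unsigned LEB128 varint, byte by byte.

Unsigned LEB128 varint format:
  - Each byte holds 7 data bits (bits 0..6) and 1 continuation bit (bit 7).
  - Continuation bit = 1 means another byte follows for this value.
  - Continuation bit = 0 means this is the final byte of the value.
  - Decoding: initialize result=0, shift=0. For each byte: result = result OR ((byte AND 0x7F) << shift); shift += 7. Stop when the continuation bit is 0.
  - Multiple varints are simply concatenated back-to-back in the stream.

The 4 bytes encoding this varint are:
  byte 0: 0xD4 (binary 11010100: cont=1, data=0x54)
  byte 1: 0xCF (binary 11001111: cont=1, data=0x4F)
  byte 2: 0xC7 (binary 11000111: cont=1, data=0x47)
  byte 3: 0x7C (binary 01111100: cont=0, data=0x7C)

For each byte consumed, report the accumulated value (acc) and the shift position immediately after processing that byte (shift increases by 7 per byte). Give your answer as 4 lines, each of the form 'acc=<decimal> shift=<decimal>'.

Answer: acc=84 shift=7
acc=10196 shift=14
acc=1173460 shift=21
acc=261220308 shift=28

Derivation:
byte 0=0xD4: payload=0x54=84, contrib = 84<<0 = 84; acc -> 84, shift -> 7
byte 1=0xCF: payload=0x4F=79, contrib = 79<<7 = 10112; acc -> 10196, shift -> 14
byte 2=0xC7: payload=0x47=71, contrib = 71<<14 = 1163264; acc -> 1173460, shift -> 21
byte 3=0x7C: payload=0x7C=124, contrib = 124<<21 = 260046848; acc -> 261220308, shift -> 28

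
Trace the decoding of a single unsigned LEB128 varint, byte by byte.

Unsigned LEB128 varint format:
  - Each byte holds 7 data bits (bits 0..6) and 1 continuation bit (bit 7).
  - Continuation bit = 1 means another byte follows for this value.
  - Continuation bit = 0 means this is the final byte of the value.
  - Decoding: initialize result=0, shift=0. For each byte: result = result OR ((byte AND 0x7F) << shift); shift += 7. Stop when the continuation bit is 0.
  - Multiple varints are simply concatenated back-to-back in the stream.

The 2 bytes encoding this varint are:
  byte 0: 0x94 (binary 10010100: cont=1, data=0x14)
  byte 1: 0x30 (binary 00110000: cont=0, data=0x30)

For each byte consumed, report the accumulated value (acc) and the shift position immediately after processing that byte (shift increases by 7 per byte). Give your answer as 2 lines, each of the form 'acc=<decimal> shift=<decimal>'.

Answer: acc=20 shift=7
acc=6164 shift=14

Derivation:
byte 0=0x94: payload=0x14=20, contrib = 20<<0 = 20; acc -> 20, shift -> 7
byte 1=0x30: payload=0x30=48, contrib = 48<<7 = 6144; acc -> 6164, shift -> 14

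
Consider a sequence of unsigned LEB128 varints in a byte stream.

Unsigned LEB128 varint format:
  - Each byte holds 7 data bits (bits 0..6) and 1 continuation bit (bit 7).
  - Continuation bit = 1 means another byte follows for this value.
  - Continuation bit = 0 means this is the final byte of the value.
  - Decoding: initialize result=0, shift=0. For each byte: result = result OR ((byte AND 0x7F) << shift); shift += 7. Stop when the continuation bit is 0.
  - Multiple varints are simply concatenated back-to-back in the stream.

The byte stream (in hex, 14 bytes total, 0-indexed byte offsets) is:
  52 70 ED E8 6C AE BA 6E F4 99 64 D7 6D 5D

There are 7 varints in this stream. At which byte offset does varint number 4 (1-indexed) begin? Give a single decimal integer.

  byte[0]=0x52 cont=0 payload=0x52=82: acc |= 82<<0 -> acc=82 shift=7 [end]
Varint 1: bytes[0:1] = 52 -> value 82 (1 byte(s))
  byte[1]=0x70 cont=0 payload=0x70=112: acc |= 112<<0 -> acc=112 shift=7 [end]
Varint 2: bytes[1:2] = 70 -> value 112 (1 byte(s))
  byte[2]=0xED cont=1 payload=0x6D=109: acc |= 109<<0 -> acc=109 shift=7
  byte[3]=0xE8 cont=1 payload=0x68=104: acc |= 104<<7 -> acc=13421 shift=14
  byte[4]=0x6C cont=0 payload=0x6C=108: acc |= 108<<14 -> acc=1782893 shift=21 [end]
Varint 3: bytes[2:5] = ED E8 6C -> value 1782893 (3 byte(s))
  byte[5]=0xAE cont=1 payload=0x2E=46: acc |= 46<<0 -> acc=46 shift=7
  byte[6]=0xBA cont=1 payload=0x3A=58: acc |= 58<<7 -> acc=7470 shift=14
  byte[7]=0x6E cont=0 payload=0x6E=110: acc |= 110<<14 -> acc=1809710 shift=21 [end]
Varint 4: bytes[5:8] = AE BA 6E -> value 1809710 (3 byte(s))
  byte[8]=0xF4 cont=1 payload=0x74=116: acc |= 116<<0 -> acc=116 shift=7
  byte[9]=0x99 cont=1 payload=0x19=25: acc |= 25<<7 -> acc=3316 shift=14
  byte[10]=0x64 cont=0 payload=0x64=100: acc |= 100<<14 -> acc=1641716 shift=21 [end]
Varint 5: bytes[8:11] = F4 99 64 -> value 1641716 (3 byte(s))
  byte[11]=0xD7 cont=1 payload=0x57=87: acc |= 87<<0 -> acc=87 shift=7
  byte[12]=0x6D cont=0 payload=0x6D=109: acc |= 109<<7 -> acc=14039 shift=14 [end]
Varint 6: bytes[11:13] = D7 6D -> value 14039 (2 byte(s))
  byte[13]=0x5D cont=0 payload=0x5D=93: acc |= 93<<0 -> acc=93 shift=7 [end]
Varint 7: bytes[13:14] = 5D -> value 93 (1 byte(s))

Answer: 5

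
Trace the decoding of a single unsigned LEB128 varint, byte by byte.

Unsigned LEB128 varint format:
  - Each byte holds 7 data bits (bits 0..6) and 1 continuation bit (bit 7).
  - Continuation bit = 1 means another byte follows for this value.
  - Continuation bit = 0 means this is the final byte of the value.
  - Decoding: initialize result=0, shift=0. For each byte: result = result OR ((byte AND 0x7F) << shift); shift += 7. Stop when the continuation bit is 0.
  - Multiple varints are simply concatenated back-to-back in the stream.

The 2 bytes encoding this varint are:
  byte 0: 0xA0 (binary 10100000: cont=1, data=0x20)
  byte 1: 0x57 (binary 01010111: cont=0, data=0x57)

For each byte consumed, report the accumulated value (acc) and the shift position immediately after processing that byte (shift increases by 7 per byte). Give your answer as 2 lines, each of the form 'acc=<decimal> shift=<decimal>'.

byte 0=0xA0: payload=0x20=32, contrib = 32<<0 = 32; acc -> 32, shift -> 7
byte 1=0x57: payload=0x57=87, contrib = 87<<7 = 11136; acc -> 11168, shift -> 14

Answer: acc=32 shift=7
acc=11168 shift=14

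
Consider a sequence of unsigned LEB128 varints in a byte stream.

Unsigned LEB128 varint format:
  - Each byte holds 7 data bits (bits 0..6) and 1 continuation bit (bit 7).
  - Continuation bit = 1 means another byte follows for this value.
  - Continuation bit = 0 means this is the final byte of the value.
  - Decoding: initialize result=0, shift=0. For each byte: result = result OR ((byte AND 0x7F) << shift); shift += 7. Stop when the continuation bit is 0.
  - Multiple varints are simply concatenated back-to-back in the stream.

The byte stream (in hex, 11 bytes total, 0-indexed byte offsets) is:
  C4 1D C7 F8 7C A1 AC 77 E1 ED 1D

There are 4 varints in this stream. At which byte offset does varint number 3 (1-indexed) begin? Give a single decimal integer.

  byte[0]=0xC4 cont=1 payload=0x44=68: acc |= 68<<0 -> acc=68 shift=7
  byte[1]=0x1D cont=0 payload=0x1D=29: acc |= 29<<7 -> acc=3780 shift=14 [end]
Varint 1: bytes[0:2] = C4 1D -> value 3780 (2 byte(s))
  byte[2]=0xC7 cont=1 payload=0x47=71: acc |= 71<<0 -> acc=71 shift=7
  byte[3]=0xF8 cont=1 payload=0x78=120: acc |= 120<<7 -> acc=15431 shift=14
  byte[4]=0x7C cont=0 payload=0x7C=124: acc |= 124<<14 -> acc=2047047 shift=21 [end]
Varint 2: bytes[2:5] = C7 F8 7C -> value 2047047 (3 byte(s))
  byte[5]=0xA1 cont=1 payload=0x21=33: acc |= 33<<0 -> acc=33 shift=7
  byte[6]=0xAC cont=1 payload=0x2C=44: acc |= 44<<7 -> acc=5665 shift=14
  byte[7]=0x77 cont=0 payload=0x77=119: acc |= 119<<14 -> acc=1955361 shift=21 [end]
Varint 3: bytes[5:8] = A1 AC 77 -> value 1955361 (3 byte(s))
  byte[8]=0xE1 cont=1 payload=0x61=97: acc |= 97<<0 -> acc=97 shift=7
  byte[9]=0xED cont=1 payload=0x6D=109: acc |= 109<<7 -> acc=14049 shift=14
  byte[10]=0x1D cont=0 payload=0x1D=29: acc |= 29<<14 -> acc=489185 shift=21 [end]
Varint 4: bytes[8:11] = E1 ED 1D -> value 489185 (3 byte(s))

Answer: 5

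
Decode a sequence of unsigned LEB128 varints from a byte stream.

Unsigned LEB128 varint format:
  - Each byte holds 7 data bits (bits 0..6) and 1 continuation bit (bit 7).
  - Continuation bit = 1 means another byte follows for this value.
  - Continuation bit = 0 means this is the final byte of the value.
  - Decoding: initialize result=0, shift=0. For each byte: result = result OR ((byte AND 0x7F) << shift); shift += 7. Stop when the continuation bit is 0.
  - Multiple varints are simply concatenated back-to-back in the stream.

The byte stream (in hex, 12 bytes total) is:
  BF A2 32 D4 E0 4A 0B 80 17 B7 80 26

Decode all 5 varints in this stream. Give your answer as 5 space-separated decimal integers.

Answer: 823615 1224788 11 2944 622647

Derivation:
  byte[0]=0xBF cont=1 payload=0x3F=63: acc |= 63<<0 -> acc=63 shift=7
  byte[1]=0xA2 cont=1 payload=0x22=34: acc |= 34<<7 -> acc=4415 shift=14
  byte[2]=0x32 cont=0 payload=0x32=50: acc |= 50<<14 -> acc=823615 shift=21 [end]
Varint 1: bytes[0:3] = BF A2 32 -> value 823615 (3 byte(s))
  byte[3]=0xD4 cont=1 payload=0x54=84: acc |= 84<<0 -> acc=84 shift=7
  byte[4]=0xE0 cont=1 payload=0x60=96: acc |= 96<<7 -> acc=12372 shift=14
  byte[5]=0x4A cont=0 payload=0x4A=74: acc |= 74<<14 -> acc=1224788 shift=21 [end]
Varint 2: bytes[3:6] = D4 E0 4A -> value 1224788 (3 byte(s))
  byte[6]=0x0B cont=0 payload=0x0B=11: acc |= 11<<0 -> acc=11 shift=7 [end]
Varint 3: bytes[6:7] = 0B -> value 11 (1 byte(s))
  byte[7]=0x80 cont=1 payload=0x00=0: acc |= 0<<0 -> acc=0 shift=7
  byte[8]=0x17 cont=0 payload=0x17=23: acc |= 23<<7 -> acc=2944 shift=14 [end]
Varint 4: bytes[7:9] = 80 17 -> value 2944 (2 byte(s))
  byte[9]=0xB7 cont=1 payload=0x37=55: acc |= 55<<0 -> acc=55 shift=7
  byte[10]=0x80 cont=1 payload=0x00=0: acc |= 0<<7 -> acc=55 shift=14
  byte[11]=0x26 cont=0 payload=0x26=38: acc |= 38<<14 -> acc=622647 shift=21 [end]
Varint 5: bytes[9:12] = B7 80 26 -> value 622647 (3 byte(s))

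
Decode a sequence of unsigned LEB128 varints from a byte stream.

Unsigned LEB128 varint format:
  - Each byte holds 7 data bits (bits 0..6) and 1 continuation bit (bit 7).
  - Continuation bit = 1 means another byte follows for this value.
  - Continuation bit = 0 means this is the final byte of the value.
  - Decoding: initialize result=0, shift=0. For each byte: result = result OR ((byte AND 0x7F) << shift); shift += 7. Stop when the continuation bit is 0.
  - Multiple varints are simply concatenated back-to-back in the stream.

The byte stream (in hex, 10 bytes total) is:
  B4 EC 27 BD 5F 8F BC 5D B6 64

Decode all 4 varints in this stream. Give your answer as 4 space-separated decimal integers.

Answer: 652852 12221 1531407 12854

Derivation:
  byte[0]=0xB4 cont=1 payload=0x34=52: acc |= 52<<0 -> acc=52 shift=7
  byte[1]=0xEC cont=1 payload=0x6C=108: acc |= 108<<7 -> acc=13876 shift=14
  byte[2]=0x27 cont=0 payload=0x27=39: acc |= 39<<14 -> acc=652852 shift=21 [end]
Varint 1: bytes[0:3] = B4 EC 27 -> value 652852 (3 byte(s))
  byte[3]=0xBD cont=1 payload=0x3D=61: acc |= 61<<0 -> acc=61 shift=7
  byte[4]=0x5F cont=0 payload=0x5F=95: acc |= 95<<7 -> acc=12221 shift=14 [end]
Varint 2: bytes[3:5] = BD 5F -> value 12221 (2 byte(s))
  byte[5]=0x8F cont=1 payload=0x0F=15: acc |= 15<<0 -> acc=15 shift=7
  byte[6]=0xBC cont=1 payload=0x3C=60: acc |= 60<<7 -> acc=7695 shift=14
  byte[7]=0x5D cont=0 payload=0x5D=93: acc |= 93<<14 -> acc=1531407 shift=21 [end]
Varint 3: bytes[5:8] = 8F BC 5D -> value 1531407 (3 byte(s))
  byte[8]=0xB6 cont=1 payload=0x36=54: acc |= 54<<0 -> acc=54 shift=7
  byte[9]=0x64 cont=0 payload=0x64=100: acc |= 100<<7 -> acc=12854 shift=14 [end]
Varint 4: bytes[8:10] = B6 64 -> value 12854 (2 byte(s))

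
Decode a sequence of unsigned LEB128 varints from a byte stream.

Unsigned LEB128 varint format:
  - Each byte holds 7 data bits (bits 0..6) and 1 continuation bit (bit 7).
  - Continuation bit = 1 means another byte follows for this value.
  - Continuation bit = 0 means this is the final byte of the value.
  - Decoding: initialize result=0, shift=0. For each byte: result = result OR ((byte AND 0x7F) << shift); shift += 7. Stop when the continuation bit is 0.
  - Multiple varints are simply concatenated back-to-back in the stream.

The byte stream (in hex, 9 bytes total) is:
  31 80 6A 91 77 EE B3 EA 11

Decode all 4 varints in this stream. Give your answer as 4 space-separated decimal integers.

Answer: 49 13568 15249 37394926

Derivation:
  byte[0]=0x31 cont=0 payload=0x31=49: acc |= 49<<0 -> acc=49 shift=7 [end]
Varint 1: bytes[0:1] = 31 -> value 49 (1 byte(s))
  byte[1]=0x80 cont=1 payload=0x00=0: acc |= 0<<0 -> acc=0 shift=7
  byte[2]=0x6A cont=0 payload=0x6A=106: acc |= 106<<7 -> acc=13568 shift=14 [end]
Varint 2: bytes[1:3] = 80 6A -> value 13568 (2 byte(s))
  byte[3]=0x91 cont=1 payload=0x11=17: acc |= 17<<0 -> acc=17 shift=7
  byte[4]=0x77 cont=0 payload=0x77=119: acc |= 119<<7 -> acc=15249 shift=14 [end]
Varint 3: bytes[3:5] = 91 77 -> value 15249 (2 byte(s))
  byte[5]=0xEE cont=1 payload=0x6E=110: acc |= 110<<0 -> acc=110 shift=7
  byte[6]=0xB3 cont=1 payload=0x33=51: acc |= 51<<7 -> acc=6638 shift=14
  byte[7]=0xEA cont=1 payload=0x6A=106: acc |= 106<<14 -> acc=1743342 shift=21
  byte[8]=0x11 cont=0 payload=0x11=17: acc |= 17<<21 -> acc=37394926 shift=28 [end]
Varint 4: bytes[5:9] = EE B3 EA 11 -> value 37394926 (4 byte(s))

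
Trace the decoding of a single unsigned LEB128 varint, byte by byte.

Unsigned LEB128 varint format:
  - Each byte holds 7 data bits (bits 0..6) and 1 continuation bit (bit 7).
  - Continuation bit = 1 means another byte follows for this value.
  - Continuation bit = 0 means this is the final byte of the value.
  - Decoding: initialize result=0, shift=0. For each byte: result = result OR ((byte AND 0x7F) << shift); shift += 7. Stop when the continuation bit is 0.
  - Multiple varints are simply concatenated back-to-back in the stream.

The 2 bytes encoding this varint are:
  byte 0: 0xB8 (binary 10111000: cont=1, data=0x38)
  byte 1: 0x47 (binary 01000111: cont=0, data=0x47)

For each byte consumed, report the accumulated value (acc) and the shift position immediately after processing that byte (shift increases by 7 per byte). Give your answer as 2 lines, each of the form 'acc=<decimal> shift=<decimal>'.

byte 0=0xB8: payload=0x38=56, contrib = 56<<0 = 56; acc -> 56, shift -> 7
byte 1=0x47: payload=0x47=71, contrib = 71<<7 = 9088; acc -> 9144, shift -> 14

Answer: acc=56 shift=7
acc=9144 shift=14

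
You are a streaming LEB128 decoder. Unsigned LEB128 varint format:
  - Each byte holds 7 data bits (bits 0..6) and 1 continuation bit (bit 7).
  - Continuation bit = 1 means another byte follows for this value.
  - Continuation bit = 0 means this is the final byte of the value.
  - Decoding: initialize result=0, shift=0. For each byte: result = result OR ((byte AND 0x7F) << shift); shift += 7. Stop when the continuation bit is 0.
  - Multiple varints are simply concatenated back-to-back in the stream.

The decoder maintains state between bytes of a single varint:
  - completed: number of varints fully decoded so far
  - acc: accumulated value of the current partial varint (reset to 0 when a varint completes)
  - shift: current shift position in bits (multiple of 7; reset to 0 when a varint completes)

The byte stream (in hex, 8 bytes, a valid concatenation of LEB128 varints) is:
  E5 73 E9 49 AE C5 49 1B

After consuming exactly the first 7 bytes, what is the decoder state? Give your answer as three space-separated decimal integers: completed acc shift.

byte[0]=0xE5 cont=1 payload=0x65: acc |= 101<<0 -> completed=0 acc=101 shift=7
byte[1]=0x73 cont=0 payload=0x73: varint #1 complete (value=14821); reset -> completed=1 acc=0 shift=0
byte[2]=0xE9 cont=1 payload=0x69: acc |= 105<<0 -> completed=1 acc=105 shift=7
byte[3]=0x49 cont=0 payload=0x49: varint #2 complete (value=9449); reset -> completed=2 acc=0 shift=0
byte[4]=0xAE cont=1 payload=0x2E: acc |= 46<<0 -> completed=2 acc=46 shift=7
byte[5]=0xC5 cont=1 payload=0x45: acc |= 69<<7 -> completed=2 acc=8878 shift=14
byte[6]=0x49 cont=0 payload=0x49: varint #3 complete (value=1204910); reset -> completed=3 acc=0 shift=0

Answer: 3 0 0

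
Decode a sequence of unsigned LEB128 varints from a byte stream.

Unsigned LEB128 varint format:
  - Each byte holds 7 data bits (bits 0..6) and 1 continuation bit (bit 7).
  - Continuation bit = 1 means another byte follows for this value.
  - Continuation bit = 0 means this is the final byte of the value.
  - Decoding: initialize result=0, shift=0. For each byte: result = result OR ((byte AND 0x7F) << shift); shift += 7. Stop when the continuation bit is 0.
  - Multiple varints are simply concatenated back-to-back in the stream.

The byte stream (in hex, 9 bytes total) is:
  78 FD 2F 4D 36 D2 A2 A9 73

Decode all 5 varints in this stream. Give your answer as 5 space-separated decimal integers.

  byte[0]=0x78 cont=0 payload=0x78=120: acc |= 120<<0 -> acc=120 shift=7 [end]
Varint 1: bytes[0:1] = 78 -> value 120 (1 byte(s))
  byte[1]=0xFD cont=1 payload=0x7D=125: acc |= 125<<0 -> acc=125 shift=7
  byte[2]=0x2F cont=0 payload=0x2F=47: acc |= 47<<7 -> acc=6141 shift=14 [end]
Varint 2: bytes[1:3] = FD 2F -> value 6141 (2 byte(s))
  byte[3]=0x4D cont=0 payload=0x4D=77: acc |= 77<<0 -> acc=77 shift=7 [end]
Varint 3: bytes[3:4] = 4D -> value 77 (1 byte(s))
  byte[4]=0x36 cont=0 payload=0x36=54: acc |= 54<<0 -> acc=54 shift=7 [end]
Varint 4: bytes[4:5] = 36 -> value 54 (1 byte(s))
  byte[5]=0xD2 cont=1 payload=0x52=82: acc |= 82<<0 -> acc=82 shift=7
  byte[6]=0xA2 cont=1 payload=0x22=34: acc |= 34<<7 -> acc=4434 shift=14
  byte[7]=0xA9 cont=1 payload=0x29=41: acc |= 41<<14 -> acc=676178 shift=21
  byte[8]=0x73 cont=0 payload=0x73=115: acc |= 115<<21 -> acc=241848658 shift=28 [end]
Varint 5: bytes[5:9] = D2 A2 A9 73 -> value 241848658 (4 byte(s))

Answer: 120 6141 77 54 241848658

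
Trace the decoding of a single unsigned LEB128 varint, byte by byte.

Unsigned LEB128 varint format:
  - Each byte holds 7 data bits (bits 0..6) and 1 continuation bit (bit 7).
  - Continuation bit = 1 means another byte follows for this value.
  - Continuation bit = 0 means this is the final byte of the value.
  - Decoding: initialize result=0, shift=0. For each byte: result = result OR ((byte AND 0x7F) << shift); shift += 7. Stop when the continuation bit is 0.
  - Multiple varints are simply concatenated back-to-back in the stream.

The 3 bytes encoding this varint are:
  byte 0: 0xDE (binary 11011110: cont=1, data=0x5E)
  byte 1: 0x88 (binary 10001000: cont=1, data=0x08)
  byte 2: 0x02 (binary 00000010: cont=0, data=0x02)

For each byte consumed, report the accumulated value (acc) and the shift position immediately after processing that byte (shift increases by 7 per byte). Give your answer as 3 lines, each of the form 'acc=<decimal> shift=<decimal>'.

Answer: acc=94 shift=7
acc=1118 shift=14
acc=33886 shift=21

Derivation:
byte 0=0xDE: payload=0x5E=94, contrib = 94<<0 = 94; acc -> 94, shift -> 7
byte 1=0x88: payload=0x08=8, contrib = 8<<7 = 1024; acc -> 1118, shift -> 14
byte 2=0x02: payload=0x02=2, contrib = 2<<14 = 32768; acc -> 33886, shift -> 21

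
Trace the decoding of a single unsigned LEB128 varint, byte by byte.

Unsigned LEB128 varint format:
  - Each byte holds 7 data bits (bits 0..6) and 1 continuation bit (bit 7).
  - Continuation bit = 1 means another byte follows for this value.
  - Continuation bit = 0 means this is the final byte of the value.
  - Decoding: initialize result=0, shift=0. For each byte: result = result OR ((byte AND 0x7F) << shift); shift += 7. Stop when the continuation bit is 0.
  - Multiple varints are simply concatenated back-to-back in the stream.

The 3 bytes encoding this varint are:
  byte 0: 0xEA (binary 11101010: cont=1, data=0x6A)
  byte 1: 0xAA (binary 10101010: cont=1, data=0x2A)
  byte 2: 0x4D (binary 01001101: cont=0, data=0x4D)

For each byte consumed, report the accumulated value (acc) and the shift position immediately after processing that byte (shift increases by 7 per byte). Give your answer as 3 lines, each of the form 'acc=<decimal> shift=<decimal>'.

Answer: acc=106 shift=7
acc=5482 shift=14
acc=1267050 shift=21

Derivation:
byte 0=0xEA: payload=0x6A=106, contrib = 106<<0 = 106; acc -> 106, shift -> 7
byte 1=0xAA: payload=0x2A=42, contrib = 42<<7 = 5376; acc -> 5482, shift -> 14
byte 2=0x4D: payload=0x4D=77, contrib = 77<<14 = 1261568; acc -> 1267050, shift -> 21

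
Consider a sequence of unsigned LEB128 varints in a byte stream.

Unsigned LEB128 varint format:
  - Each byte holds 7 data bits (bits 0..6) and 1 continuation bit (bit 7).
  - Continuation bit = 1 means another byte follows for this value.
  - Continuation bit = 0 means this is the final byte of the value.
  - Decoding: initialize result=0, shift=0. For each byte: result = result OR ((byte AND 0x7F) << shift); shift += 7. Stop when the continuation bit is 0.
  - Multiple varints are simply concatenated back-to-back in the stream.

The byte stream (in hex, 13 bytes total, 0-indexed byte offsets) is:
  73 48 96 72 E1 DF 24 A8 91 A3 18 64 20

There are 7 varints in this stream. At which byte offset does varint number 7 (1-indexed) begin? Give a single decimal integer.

  byte[0]=0x73 cont=0 payload=0x73=115: acc |= 115<<0 -> acc=115 shift=7 [end]
Varint 1: bytes[0:1] = 73 -> value 115 (1 byte(s))
  byte[1]=0x48 cont=0 payload=0x48=72: acc |= 72<<0 -> acc=72 shift=7 [end]
Varint 2: bytes[1:2] = 48 -> value 72 (1 byte(s))
  byte[2]=0x96 cont=1 payload=0x16=22: acc |= 22<<0 -> acc=22 shift=7
  byte[3]=0x72 cont=0 payload=0x72=114: acc |= 114<<7 -> acc=14614 shift=14 [end]
Varint 3: bytes[2:4] = 96 72 -> value 14614 (2 byte(s))
  byte[4]=0xE1 cont=1 payload=0x61=97: acc |= 97<<0 -> acc=97 shift=7
  byte[5]=0xDF cont=1 payload=0x5F=95: acc |= 95<<7 -> acc=12257 shift=14
  byte[6]=0x24 cont=0 payload=0x24=36: acc |= 36<<14 -> acc=602081 shift=21 [end]
Varint 4: bytes[4:7] = E1 DF 24 -> value 602081 (3 byte(s))
  byte[7]=0xA8 cont=1 payload=0x28=40: acc |= 40<<0 -> acc=40 shift=7
  byte[8]=0x91 cont=1 payload=0x11=17: acc |= 17<<7 -> acc=2216 shift=14
  byte[9]=0xA3 cont=1 payload=0x23=35: acc |= 35<<14 -> acc=575656 shift=21
  byte[10]=0x18 cont=0 payload=0x18=24: acc |= 24<<21 -> acc=50907304 shift=28 [end]
Varint 5: bytes[7:11] = A8 91 A3 18 -> value 50907304 (4 byte(s))
  byte[11]=0x64 cont=0 payload=0x64=100: acc |= 100<<0 -> acc=100 shift=7 [end]
Varint 6: bytes[11:12] = 64 -> value 100 (1 byte(s))
  byte[12]=0x20 cont=0 payload=0x20=32: acc |= 32<<0 -> acc=32 shift=7 [end]
Varint 7: bytes[12:13] = 20 -> value 32 (1 byte(s))

Answer: 12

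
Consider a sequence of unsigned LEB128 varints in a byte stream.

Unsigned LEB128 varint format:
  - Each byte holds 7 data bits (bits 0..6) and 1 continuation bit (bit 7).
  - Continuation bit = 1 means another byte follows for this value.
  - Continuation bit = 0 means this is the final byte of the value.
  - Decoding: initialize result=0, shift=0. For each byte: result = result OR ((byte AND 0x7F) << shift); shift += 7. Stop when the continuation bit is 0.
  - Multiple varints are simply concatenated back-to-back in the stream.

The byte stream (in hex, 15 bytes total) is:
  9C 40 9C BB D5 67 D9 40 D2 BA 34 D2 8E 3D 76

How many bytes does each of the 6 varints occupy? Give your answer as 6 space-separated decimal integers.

Answer: 2 4 2 3 3 1

Derivation:
  byte[0]=0x9C cont=1 payload=0x1C=28: acc |= 28<<0 -> acc=28 shift=7
  byte[1]=0x40 cont=0 payload=0x40=64: acc |= 64<<7 -> acc=8220 shift=14 [end]
Varint 1: bytes[0:2] = 9C 40 -> value 8220 (2 byte(s))
  byte[2]=0x9C cont=1 payload=0x1C=28: acc |= 28<<0 -> acc=28 shift=7
  byte[3]=0xBB cont=1 payload=0x3B=59: acc |= 59<<7 -> acc=7580 shift=14
  byte[4]=0xD5 cont=1 payload=0x55=85: acc |= 85<<14 -> acc=1400220 shift=21
  byte[5]=0x67 cont=0 payload=0x67=103: acc |= 103<<21 -> acc=217406876 shift=28 [end]
Varint 2: bytes[2:6] = 9C BB D5 67 -> value 217406876 (4 byte(s))
  byte[6]=0xD9 cont=1 payload=0x59=89: acc |= 89<<0 -> acc=89 shift=7
  byte[7]=0x40 cont=0 payload=0x40=64: acc |= 64<<7 -> acc=8281 shift=14 [end]
Varint 3: bytes[6:8] = D9 40 -> value 8281 (2 byte(s))
  byte[8]=0xD2 cont=1 payload=0x52=82: acc |= 82<<0 -> acc=82 shift=7
  byte[9]=0xBA cont=1 payload=0x3A=58: acc |= 58<<7 -> acc=7506 shift=14
  byte[10]=0x34 cont=0 payload=0x34=52: acc |= 52<<14 -> acc=859474 shift=21 [end]
Varint 4: bytes[8:11] = D2 BA 34 -> value 859474 (3 byte(s))
  byte[11]=0xD2 cont=1 payload=0x52=82: acc |= 82<<0 -> acc=82 shift=7
  byte[12]=0x8E cont=1 payload=0x0E=14: acc |= 14<<7 -> acc=1874 shift=14
  byte[13]=0x3D cont=0 payload=0x3D=61: acc |= 61<<14 -> acc=1001298 shift=21 [end]
Varint 5: bytes[11:14] = D2 8E 3D -> value 1001298 (3 byte(s))
  byte[14]=0x76 cont=0 payload=0x76=118: acc |= 118<<0 -> acc=118 shift=7 [end]
Varint 6: bytes[14:15] = 76 -> value 118 (1 byte(s))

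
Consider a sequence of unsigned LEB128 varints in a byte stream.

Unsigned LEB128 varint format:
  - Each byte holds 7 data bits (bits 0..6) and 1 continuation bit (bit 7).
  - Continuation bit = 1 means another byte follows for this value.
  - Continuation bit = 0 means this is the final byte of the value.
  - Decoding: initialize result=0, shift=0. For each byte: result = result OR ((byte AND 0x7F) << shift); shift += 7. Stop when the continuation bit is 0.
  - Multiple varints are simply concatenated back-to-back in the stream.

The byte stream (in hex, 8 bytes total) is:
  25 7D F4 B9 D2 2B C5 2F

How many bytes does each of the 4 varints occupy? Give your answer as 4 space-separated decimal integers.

  byte[0]=0x25 cont=0 payload=0x25=37: acc |= 37<<0 -> acc=37 shift=7 [end]
Varint 1: bytes[0:1] = 25 -> value 37 (1 byte(s))
  byte[1]=0x7D cont=0 payload=0x7D=125: acc |= 125<<0 -> acc=125 shift=7 [end]
Varint 2: bytes[1:2] = 7D -> value 125 (1 byte(s))
  byte[2]=0xF4 cont=1 payload=0x74=116: acc |= 116<<0 -> acc=116 shift=7
  byte[3]=0xB9 cont=1 payload=0x39=57: acc |= 57<<7 -> acc=7412 shift=14
  byte[4]=0xD2 cont=1 payload=0x52=82: acc |= 82<<14 -> acc=1350900 shift=21
  byte[5]=0x2B cont=0 payload=0x2B=43: acc |= 43<<21 -> acc=91528436 shift=28 [end]
Varint 3: bytes[2:6] = F4 B9 D2 2B -> value 91528436 (4 byte(s))
  byte[6]=0xC5 cont=1 payload=0x45=69: acc |= 69<<0 -> acc=69 shift=7
  byte[7]=0x2F cont=0 payload=0x2F=47: acc |= 47<<7 -> acc=6085 shift=14 [end]
Varint 4: bytes[6:8] = C5 2F -> value 6085 (2 byte(s))

Answer: 1 1 4 2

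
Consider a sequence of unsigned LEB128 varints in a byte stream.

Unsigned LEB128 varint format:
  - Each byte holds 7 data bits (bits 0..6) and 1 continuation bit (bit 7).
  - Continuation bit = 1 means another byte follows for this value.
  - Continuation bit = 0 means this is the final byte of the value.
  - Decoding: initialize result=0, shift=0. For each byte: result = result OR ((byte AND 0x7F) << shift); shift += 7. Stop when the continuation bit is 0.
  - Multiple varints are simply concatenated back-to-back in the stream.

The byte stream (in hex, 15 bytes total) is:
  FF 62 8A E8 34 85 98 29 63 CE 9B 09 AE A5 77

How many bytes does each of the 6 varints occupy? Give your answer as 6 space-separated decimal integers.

Answer: 2 3 3 1 3 3

Derivation:
  byte[0]=0xFF cont=1 payload=0x7F=127: acc |= 127<<0 -> acc=127 shift=7
  byte[1]=0x62 cont=0 payload=0x62=98: acc |= 98<<7 -> acc=12671 shift=14 [end]
Varint 1: bytes[0:2] = FF 62 -> value 12671 (2 byte(s))
  byte[2]=0x8A cont=1 payload=0x0A=10: acc |= 10<<0 -> acc=10 shift=7
  byte[3]=0xE8 cont=1 payload=0x68=104: acc |= 104<<7 -> acc=13322 shift=14
  byte[4]=0x34 cont=0 payload=0x34=52: acc |= 52<<14 -> acc=865290 shift=21 [end]
Varint 2: bytes[2:5] = 8A E8 34 -> value 865290 (3 byte(s))
  byte[5]=0x85 cont=1 payload=0x05=5: acc |= 5<<0 -> acc=5 shift=7
  byte[6]=0x98 cont=1 payload=0x18=24: acc |= 24<<7 -> acc=3077 shift=14
  byte[7]=0x29 cont=0 payload=0x29=41: acc |= 41<<14 -> acc=674821 shift=21 [end]
Varint 3: bytes[5:8] = 85 98 29 -> value 674821 (3 byte(s))
  byte[8]=0x63 cont=0 payload=0x63=99: acc |= 99<<0 -> acc=99 shift=7 [end]
Varint 4: bytes[8:9] = 63 -> value 99 (1 byte(s))
  byte[9]=0xCE cont=1 payload=0x4E=78: acc |= 78<<0 -> acc=78 shift=7
  byte[10]=0x9B cont=1 payload=0x1B=27: acc |= 27<<7 -> acc=3534 shift=14
  byte[11]=0x09 cont=0 payload=0x09=9: acc |= 9<<14 -> acc=150990 shift=21 [end]
Varint 5: bytes[9:12] = CE 9B 09 -> value 150990 (3 byte(s))
  byte[12]=0xAE cont=1 payload=0x2E=46: acc |= 46<<0 -> acc=46 shift=7
  byte[13]=0xA5 cont=1 payload=0x25=37: acc |= 37<<7 -> acc=4782 shift=14
  byte[14]=0x77 cont=0 payload=0x77=119: acc |= 119<<14 -> acc=1954478 shift=21 [end]
Varint 6: bytes[12:15] = AE A5 77 -> value 1954478 (3 byte(s))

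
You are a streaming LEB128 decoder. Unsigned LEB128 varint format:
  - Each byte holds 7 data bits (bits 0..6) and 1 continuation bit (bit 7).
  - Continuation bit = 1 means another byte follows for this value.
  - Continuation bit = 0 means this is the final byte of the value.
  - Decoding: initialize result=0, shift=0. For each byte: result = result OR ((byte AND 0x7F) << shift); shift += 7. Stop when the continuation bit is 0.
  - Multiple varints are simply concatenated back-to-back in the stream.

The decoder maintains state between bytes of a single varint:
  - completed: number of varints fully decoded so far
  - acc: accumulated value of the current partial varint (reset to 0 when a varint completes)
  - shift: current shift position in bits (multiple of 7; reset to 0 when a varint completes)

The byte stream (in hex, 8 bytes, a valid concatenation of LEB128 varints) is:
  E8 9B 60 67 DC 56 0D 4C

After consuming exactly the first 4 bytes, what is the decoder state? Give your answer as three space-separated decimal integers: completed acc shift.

Answer: 2 0 0

Derivation:
byte[0]=0xE8 cont=1 payload=0x68: acc |= 104<<0 -> completed=0 acc=104 shift=7
byte[1]=0x9B cont=1 payload=0x1B: acc |= 27<<7 -> completed=0 acc=3560 shift=14
byte[2]=0x60 cont=0 payload=0x60: varint #1 complete (value=1576424); reset -> completed=1 acc=0 shift=0
byte[3]=0x67 cont=0 payload=0x67: varint #2 complete (value=103); reset -> completed=2 acc=0 shift=0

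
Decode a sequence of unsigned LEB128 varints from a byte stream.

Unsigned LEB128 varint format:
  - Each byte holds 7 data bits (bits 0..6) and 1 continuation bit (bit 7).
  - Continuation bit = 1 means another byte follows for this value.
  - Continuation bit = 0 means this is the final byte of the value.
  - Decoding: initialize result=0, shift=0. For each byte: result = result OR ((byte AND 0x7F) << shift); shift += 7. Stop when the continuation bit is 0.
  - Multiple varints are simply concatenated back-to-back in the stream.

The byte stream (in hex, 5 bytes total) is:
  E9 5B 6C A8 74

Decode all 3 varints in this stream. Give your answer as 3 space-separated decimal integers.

  byte[0]=0xE9 cont=1 payload=0x69=105: acc |= 105<<0 -> acc=105 shift=7
  byte[1]=0x5B cont=0 payload=0x5B=91: acc |= 91<<7 -> acc=11753 shift=14 [end]
Varint 1: bytes[0:2] = E9 5B -> value 11753 (2 byte(s))
  byte[2]=0x6C cont=0 payload=0x6C=108: acc |= 108<<0 -> acc=108 shift=7 [end]
Varint 2: bytes[2:3] = 6C -> value 108 (1 byte(s))
  byte[3]=0xA8 cont=1 payload=0x28=40: acc |= 40<<0 -> acc=40 shift=7
  byte[4]=0x74 cont=0 payload=0x74=116: acc |= 116<<7 -> acc=14888 shift=14 [end]
Varint 3: bytes[3:5] = A8 74 -> value 14888 (2 byte(s))

Answer: 11753 108 14888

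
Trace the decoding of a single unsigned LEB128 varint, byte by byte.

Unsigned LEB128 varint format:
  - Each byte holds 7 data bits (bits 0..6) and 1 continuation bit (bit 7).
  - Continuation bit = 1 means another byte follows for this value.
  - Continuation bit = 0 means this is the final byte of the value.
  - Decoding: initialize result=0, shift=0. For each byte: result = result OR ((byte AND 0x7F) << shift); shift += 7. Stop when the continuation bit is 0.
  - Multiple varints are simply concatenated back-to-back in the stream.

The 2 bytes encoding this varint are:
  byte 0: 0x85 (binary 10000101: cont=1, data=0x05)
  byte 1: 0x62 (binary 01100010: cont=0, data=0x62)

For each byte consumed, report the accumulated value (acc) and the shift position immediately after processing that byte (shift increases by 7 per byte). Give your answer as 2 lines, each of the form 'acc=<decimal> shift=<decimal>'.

Answer: acc=5 shift=7
acc=12549 shift=14

Derivation:
byte 0=0x85: payload=0x05=5, contrib = 5<<0 = 5; acc -> 5, shift -> 7
byte 1=0x62: payload=0x62=98, contrib = 98<<7 = 12544; acc -> 12549, shift -> 14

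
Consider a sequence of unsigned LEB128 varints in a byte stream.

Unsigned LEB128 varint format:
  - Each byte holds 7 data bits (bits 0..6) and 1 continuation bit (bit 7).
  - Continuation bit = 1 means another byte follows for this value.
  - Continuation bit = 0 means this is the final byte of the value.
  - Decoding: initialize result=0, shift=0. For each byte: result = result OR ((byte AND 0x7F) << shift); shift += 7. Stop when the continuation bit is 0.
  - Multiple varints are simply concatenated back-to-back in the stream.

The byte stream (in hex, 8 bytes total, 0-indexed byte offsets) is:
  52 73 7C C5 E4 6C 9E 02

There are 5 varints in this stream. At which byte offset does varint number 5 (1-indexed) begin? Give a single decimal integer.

  byte[0]=0x52 cont=0 payload=0x52=82: acc |= 82<<0 -> acc=82 shift=7 [end]
Varint 1: bytes[0:1] = 52 -> value 82 (1 byte(s))
  byte[1]=0x73 cont=0 payload=0x73=115: acc |= 115<<0 -> acc=115 shift=7 [end]
Varint 2: bytes[1:2] = 73 -> value 115 (1 byte(s))
  byte[2]=0x7C cont=0 payload=0x7C=124: acc |= 124<<0 -> acc=124 shift=7 [end]
Varint 3: bytes[2:3] = 7C -> value 124 (1 byte(s))
  byte[3]=0xC5 cont=1 payload=0x45=69: acc |= 69<<0 -> acc=69 shift=7
  byte[4]=0xE4 cont=1 payload=0x64=100: acc |= 100<<7 -> acc=12869 shift=14
  byte[5]=0x6C cont=0 payload=0x6C=108: acc |= 108<<14 -> acc=1782341 shift=21 [end]
Varint 4: bytes[3:6] = C5 E4 6C -> value 1782341 (3 byte(s))
  byte[6]=0x9E cont=1 payload=0x1E=30: acc |= 30<<0 -> acc=30 shift=7
  byte[7]=0x02 cont=0 payload=0x02=2: acc |= 2<<7 -> acc=286 shift=14 [end]
Varint 5: bytes[6:8] = 9E 02 -> value 286 (2 byte(s))

Answer: 6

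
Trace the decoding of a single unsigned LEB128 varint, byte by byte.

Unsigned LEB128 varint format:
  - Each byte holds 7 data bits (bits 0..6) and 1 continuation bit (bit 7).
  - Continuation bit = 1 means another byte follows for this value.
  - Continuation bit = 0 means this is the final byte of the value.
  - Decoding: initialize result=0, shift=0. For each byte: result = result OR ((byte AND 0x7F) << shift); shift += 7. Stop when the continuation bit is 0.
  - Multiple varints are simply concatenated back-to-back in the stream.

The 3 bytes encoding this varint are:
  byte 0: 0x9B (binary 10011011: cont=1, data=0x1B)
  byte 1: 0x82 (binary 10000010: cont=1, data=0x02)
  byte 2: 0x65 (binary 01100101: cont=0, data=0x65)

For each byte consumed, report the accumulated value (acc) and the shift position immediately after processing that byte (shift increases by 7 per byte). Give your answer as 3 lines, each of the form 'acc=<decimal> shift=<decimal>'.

byte 0=0x9B: payload=0x1B=27, contrib = 27<<0 = 27; acc -> 27, shift -> 7
byte 1=0x82: payload=0x02=2, contrib = 2<<7 = 256; acc -> 283, shift -> 14
byte 2=0x65: payload=0x65=101, contrib = 101<<14 = 1654784; acc -> 1655067, shift -> 21

Answer: acc=27 shift=7
acc=283 shift=14
acc=1655067 shift=21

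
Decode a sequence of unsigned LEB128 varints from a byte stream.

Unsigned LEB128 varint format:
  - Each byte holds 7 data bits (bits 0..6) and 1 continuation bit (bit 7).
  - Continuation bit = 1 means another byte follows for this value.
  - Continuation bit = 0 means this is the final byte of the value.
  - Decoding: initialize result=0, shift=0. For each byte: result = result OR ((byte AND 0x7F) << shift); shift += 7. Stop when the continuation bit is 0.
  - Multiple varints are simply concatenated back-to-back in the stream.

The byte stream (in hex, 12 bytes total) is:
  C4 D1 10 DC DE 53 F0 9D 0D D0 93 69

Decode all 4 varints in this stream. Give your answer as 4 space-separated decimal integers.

  byte[0]=0xC4 cont=1 payload=0x44=68: acc |= 68<<0 -> acc=68 shift=7
  byte[1]=0xD1 cont=1 payload=0x51=81: acc |= 81<<7 -> acc=10436 shift=14
  byte[2]=0x10 cont=0 payload=0x10=16: acc |= 16<<14 -> acc=272580 shift=21 [end]
Varint 1: bytes[0:3] = C4 D1 10 -> value 272580 (3 byte(s))
  byte[3]=0xDC cont=1 payload=0x5C=92: acc |= 92<<0 -> acc=92 shift=7
  byte[4]=0xDE cont=1 payload=0x5E=94: acc |= 94<<7 -> acc=12124 shift=14
  byte[5]=0x53 cont=0 payload=0x53=83: acc |= 83<<14 -> acc=1371996 shift=21 [end]
Varint 2: bytes[3:6] = DC DE 53 -> value 1371996 (3 byte(s))
  byte[6]=0xF0 cont=1 payload=0x70=112: acc |= 112<<0 -> acc=112 shift=7
  byte[7]=0x9D cont=1 payload=0x1D=29: acc |= 29<<7 -> acc=3824 shift=14
  byte[8]=0x0D cont=0 payload=0x0D=13: acc |= 13<<14 -> acc=216816 shift=21 [end]
Varint 3: bytes[6:9] = F0 9D 0D -> value 216816 (3 byte(s))
  byte[9]=0xD0 cont=1 payload=0x50=80: acc |= 80<<0 -> acc=80 shift=7
  byte[10]=0x93 cont=1 payload=0x13=19: acc |= 19<<7 -> acc=2512 shift=14
  byte[11]=0x69 cont=0 payload=0x69=105: acc |= 105<<14 -> acc=1722832 shift=21 [end]
Varint 4: bytes[9:12] = D0 93 69 -> value 1722832 (3 byte(s))

Answer: 272580 1371996 216816 1722832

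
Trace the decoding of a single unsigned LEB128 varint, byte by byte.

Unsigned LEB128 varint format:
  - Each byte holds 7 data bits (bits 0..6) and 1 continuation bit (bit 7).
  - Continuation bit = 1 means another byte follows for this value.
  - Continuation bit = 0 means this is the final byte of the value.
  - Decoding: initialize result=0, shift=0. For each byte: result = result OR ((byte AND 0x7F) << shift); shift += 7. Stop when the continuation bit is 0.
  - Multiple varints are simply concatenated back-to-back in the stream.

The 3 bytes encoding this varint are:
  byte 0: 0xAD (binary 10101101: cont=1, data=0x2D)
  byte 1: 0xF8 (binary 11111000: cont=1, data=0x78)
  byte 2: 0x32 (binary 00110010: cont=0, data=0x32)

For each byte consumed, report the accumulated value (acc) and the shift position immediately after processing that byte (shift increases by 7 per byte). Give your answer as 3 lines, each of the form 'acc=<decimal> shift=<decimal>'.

Answer: acc=45 shift=7
acc=15405 shift=14
acc=834605 shift=21

Derivation:
byte 0=0xAD: payload=0x2D=45, contrib = 45<<0 = 45; acc -> 45, shift -> 7
byte 1=0xF8: payload=0x78=120, contrib = 120<<7 = 15360; acc -> 15405, shift -> 14
byte 2=0x32: payload=0x32=50, contrib = 50<<14 = 819200; acc -> 834605, shift -> 21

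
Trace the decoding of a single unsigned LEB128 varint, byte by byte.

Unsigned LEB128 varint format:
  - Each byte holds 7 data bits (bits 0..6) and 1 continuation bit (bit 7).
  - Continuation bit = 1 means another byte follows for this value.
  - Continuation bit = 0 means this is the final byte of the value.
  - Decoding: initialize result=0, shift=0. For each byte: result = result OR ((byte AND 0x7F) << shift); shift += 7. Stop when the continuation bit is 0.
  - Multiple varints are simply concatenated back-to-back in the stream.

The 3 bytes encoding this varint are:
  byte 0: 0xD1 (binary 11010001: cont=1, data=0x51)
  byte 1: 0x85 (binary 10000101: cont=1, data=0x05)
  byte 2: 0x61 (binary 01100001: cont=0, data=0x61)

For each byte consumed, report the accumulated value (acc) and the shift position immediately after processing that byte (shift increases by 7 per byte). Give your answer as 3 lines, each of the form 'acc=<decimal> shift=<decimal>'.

byte 0=0xD1: payload=0x51=81, contrib = 81<<0 = 81; acc -> 81, shift -> 7
byte 1=0x85: payload=0x05=5, contrib = 5<<7 = 640; acc -> 721, shift -> 14
byte 2=0x61: payload=0x61=97, contrib = 97<<14 = 1589248; acc -> 1589969, shift -> 21

Answer: acc=81 shift=7
acc=721 shift=14
acc=1589969 shift=21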